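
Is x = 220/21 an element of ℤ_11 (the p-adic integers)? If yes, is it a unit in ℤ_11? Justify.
x ∈ ℤ_11 but not a unit; v_11(x) = 1 > 0

ℤ_11 = {x ∈ ℚ_11 : v_11(x) ≥ 0} and ℤ_11^× = {x ∈ ℤ_11 : v_11(x) = 0}. Here v_11(220/21) = v_11(num) − v_11(den) = 1; compare against these criteria.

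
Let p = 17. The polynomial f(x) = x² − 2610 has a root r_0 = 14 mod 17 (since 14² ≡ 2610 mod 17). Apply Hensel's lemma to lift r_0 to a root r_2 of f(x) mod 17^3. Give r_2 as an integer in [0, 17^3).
r_2 = 2020 (mod 4913)

Hensel's recurrence: r_{i+1} = r_i − f(r_i)·(f′(r_i))^{-1} mod 17^{i+2}, with f′(x) = 2x. Iterate:
  r_0 = 14 (mod 17)
  r_1 = 286 (mod 289)
  r_2 = 2020 (mod 4913)
Final: r_2 = 2020, and one checks f(r_2) ≡ 0 mod 17^3.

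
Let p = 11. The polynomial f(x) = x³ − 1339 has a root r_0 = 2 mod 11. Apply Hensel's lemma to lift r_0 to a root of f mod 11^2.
r_1 = 2 (mod 121)

Hensel: r_{i+1} = r_i − f(r_i)/f′(r_i) mod 11^{i+2}, where f′(x) = 3x². Iterate:
  r_0 = 2 (mod 11)
  r_1 = 2 (mod 121)
Final: r = 2 with f(r) ≡ 0 mod 11^2.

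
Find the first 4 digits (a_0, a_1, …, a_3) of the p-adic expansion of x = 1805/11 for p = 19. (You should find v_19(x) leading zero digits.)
(a_0, …, a_3) = (0, 0, 16, 13)

v_19(1805/11) = 2, so a_0 = ... = a_1 = 0. Factor out: x = 19^2 · u with u = 5/11 a unit in ℤ_19. Expand u iteratively via a_{v+i} = u_i mod 19, u_{i+1} = (u_i − a_{v+i})/19:
  u_0 = 5/11;  a_2 = 16;  u_1 = (u_0 − 16)/19 = -9/11
  u_1 = -9/11;  a_3 = 13;  u_2 = (u_1 − 13)/19 = -8/11
Digits: (0, 0, 16, 13).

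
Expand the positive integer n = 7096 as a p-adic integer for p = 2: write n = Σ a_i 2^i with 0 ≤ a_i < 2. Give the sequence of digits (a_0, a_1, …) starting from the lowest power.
(a_0, a_1, …) = (0, 0, 0, 1, 1, 1, 0, 1, 1, 1, 0, 1, 1)

Repeated division by 2 gives the digits low-to-high: 7096 = 1·2^3 + 1·2^4 + 1·2^5 + 1·2^7 + 1·2^8 + 1·2^9 + 1·2^11 + 1·2^12. Digit sequence: (0, 0, 0, 1, 1, 1, 0, 1, 1, 1, 0, 1, 1).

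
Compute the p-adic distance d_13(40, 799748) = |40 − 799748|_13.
d_13(40, 799748) = 1/28561

Step 1 — x − y = 40 − 799748 = -799708. Step 2 — v_13(-799708) = 4 (factor: -799708 = −(13^4 · 28); the sign does not affect v_p). Step 3 — |x − y|_13 = 13^{-4} = 1/28561.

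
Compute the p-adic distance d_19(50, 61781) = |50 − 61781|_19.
d_19(50, 61781) = 1/6859

Step 1 — x − y = 50 − 61781 = -61731. Step 2 — v_19(-61731) = 3 (factor: -61731 = −(19^3 · 9); the sign does not affect v_p). Step 3 — |x − y|_19 = 19^{-3} = 1/6859.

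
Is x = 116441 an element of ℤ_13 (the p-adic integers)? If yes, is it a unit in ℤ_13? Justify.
x ∈ ℤ_13 but not a unit; v_13(x) = 3 > 0

ℤ_13 = {x ∈ ℚ_13 : v_13(x) ≥ 0} and ℤ_13^× = {x ∈ ℤ_13 : v_13(x) = 0}. Here v_13(116441) = v_13(num) − v_13(den) = 3; compare against these criteria.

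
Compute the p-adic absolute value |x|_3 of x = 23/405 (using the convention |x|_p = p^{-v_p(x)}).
|23/405|_3 = 81

Step 1 — compute v_3(x) by factoring powers of 3 out of the numerator and denominator: v_3(23/405) = -4. Step 2 — apply |x|_p = p^{-v_p(x)} = 3^{4} = 81.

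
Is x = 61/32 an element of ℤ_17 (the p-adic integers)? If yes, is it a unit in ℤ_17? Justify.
x ∈ ℤ_17^× (unit); v_17(x) = 0

ℤ_17 = {x ∈ ℚ_17 : v_17(x) ≥ 0} and ℤ_17^× = {x ∈ ℤ_17 : v_17(x) = 0}. Here v_17(61/32) = v_17(num) − v_17(den) = 0; compare against these criteria.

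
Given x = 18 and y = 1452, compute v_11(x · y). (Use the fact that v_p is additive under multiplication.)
v_11(26136) = 2

v_p(x) = 0 (factor: 18 = 11^0 · 18); v_p(y) = 2 (factor: 1452 = 11^2 · 12). Additivity: v_p(xy) = v_p(x) + v_p(y) = 0 + 2 = 2. (Direct check: xy = 26136 = 11^2 · (216).)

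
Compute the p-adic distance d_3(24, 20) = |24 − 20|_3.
d_3(24, 20) = 1

Step 1 — x − y = 24 − 20 = 4. Step 2 — v_3(4) = 0 (factor: 4 = (3^0 · 4); the sign does not affect v_p). Step 3 — |x − y|_3 = 3^{0} = 1.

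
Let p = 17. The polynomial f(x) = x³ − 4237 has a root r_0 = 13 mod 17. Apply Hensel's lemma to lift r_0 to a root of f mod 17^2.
r_1 = 200 (mod 289)

Hensel: r_{i+1} = r_i − f(r_i)/f′(r_i) mod 17^{i+2}, where f′(x) = 3x². Iterate:
  r_0 = 13 (mod 17)
  r_1 = 200 (mod 289)
Final: r = 200 with f(r) ≡ 0 mod 17^2.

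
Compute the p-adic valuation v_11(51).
v_11(51) = 0

v_11(n) is the largest exponent k such that 11^k divides n. Factor out: 51 = 11^0 · 51. (Sign doesn't affect v_p.) So v_11(51) = 0.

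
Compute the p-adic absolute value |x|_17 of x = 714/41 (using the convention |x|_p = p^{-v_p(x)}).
|714/41|_17 = 1/17

Step 1 — compute v_17(x) by factoring powers of 17 out of the numerator and denominator: v_17(714/41) = 1. Step 2 — apply |x|_p = p^{-v_p(x)} = 17^{-1} = 1/17.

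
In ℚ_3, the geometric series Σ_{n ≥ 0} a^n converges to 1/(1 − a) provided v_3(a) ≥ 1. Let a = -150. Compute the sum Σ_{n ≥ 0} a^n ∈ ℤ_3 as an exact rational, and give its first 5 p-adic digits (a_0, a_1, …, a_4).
Σ a^n = 1/(1 − a) = 1/151;  first 5 digits = (1, 1, 2, 0, 1)

v_3(a) = 1 ≥ 1, so the series converges in ℤ_3 to 1/(1 − a) = 1/(1 − (-150)) = 1/151. Expand this rational in ℤ_3: compute digits iteratively via d_i = x_i mod 3, x_{i+1} = (x_i − d_i)/3. The first 5 digits are (1, 1, 2, 0, 1).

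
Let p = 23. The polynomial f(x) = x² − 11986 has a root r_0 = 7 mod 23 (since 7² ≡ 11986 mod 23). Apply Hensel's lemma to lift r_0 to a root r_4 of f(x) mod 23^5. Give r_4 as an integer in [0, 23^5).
r_4 = 2651792 (mod 6436343)

Hensel's recurrence: r_{i+1} = r_i − f(r_i)·(f′(r_i))^{-1} mod 23^{i+2}, with f′(x) = 2x. Iterate:
  r_0 = 7 (mod 23)
  r_1 = 444 (mod 529)
  r_2 = 11553 (mod 12167)
  r_3 = 133223 (mod 279841)
  r_4 = 2651792 (mod 6436343)
Final: r_4 = 2651792, and one checks f(r_4) ≡ 0 mod 23^5.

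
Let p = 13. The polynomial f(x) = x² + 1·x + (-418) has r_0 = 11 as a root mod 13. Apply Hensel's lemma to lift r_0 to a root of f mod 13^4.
r_3 = 13999 (mod 28561)

Hensel: r_{i+1} = r_i − f(r_i)·(f′(r_i))^{-1} mod 13^{i+2}, f′(x) = 2x + 1. Iterate:
  r_0 = 11 (mod 13)
  r_1 = 141 (mod 169)
  r_2 = 817 (mod 2197)
  r_3 = 13999 (mod 28561)
Final: r = 13999 satisfies f(r) ≡ 0 mod 13^4.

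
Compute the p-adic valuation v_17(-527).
v_17(-527) = 1

v_17(n) is the largest exponent k such that 17^k divides n. Factor out: -527 = -17^1 · 31. (Sign doesn't affect v_p.) So v_17(-527) = 1.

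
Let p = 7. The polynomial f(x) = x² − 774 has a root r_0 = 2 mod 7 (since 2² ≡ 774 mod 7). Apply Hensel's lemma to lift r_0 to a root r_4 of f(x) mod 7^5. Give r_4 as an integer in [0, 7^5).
r_4 = 3943 (mod 16807)

Hensel's recurrence: r_{i+1} = r_i − f(r_i)·(f′(r_i))^{-1} mod 7^{i+2}, with f′(x) = 2x. Iterate:
  r_0 = 2 (mod 7)
  r_1 = 23 (mod 49)
  r_2 = 170 (mod 343)
  r_3 = 1542 (mod 2401)
  r_4 = 3943 (mod 16807)
Final: r_4 = 3943, and one checks f(r_4) ≡ 0 mod 7^5.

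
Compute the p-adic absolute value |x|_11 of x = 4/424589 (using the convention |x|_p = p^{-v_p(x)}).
|4/424589|_11 = 14641

Step 1 — compute v_11(x) by factoring powers of 11 out of the numerator and denominator: v_11(4/424589) = -4. Step 2 — apply |x|_p = p^{-v_p(x)} = 11^{4} = 14641.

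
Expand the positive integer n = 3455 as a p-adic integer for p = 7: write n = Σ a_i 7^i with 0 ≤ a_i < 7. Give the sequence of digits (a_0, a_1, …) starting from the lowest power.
(a_0, a_1, …) = (4, 3, 0, 3, 1)

Repeated division by 7 gives the digits low-to-high: 3455 = 4 + 3·7^1 + 3·7^3 + 1·7^4. Digit sequence: (4, 3, 0, 3, 1).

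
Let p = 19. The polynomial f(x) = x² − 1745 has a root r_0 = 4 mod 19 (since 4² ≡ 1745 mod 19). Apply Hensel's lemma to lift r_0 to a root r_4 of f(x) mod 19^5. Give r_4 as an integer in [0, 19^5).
r_4 = 1519263 (mod 2476099)

Hensel's recurrence: r_{i+1} = r_i − f(r_i)·(f′(r_i))^{-1} mod 19^{i+2}, with f′(x) = 2x. Iterate:
  r_0 = 4 (mod 19)
  r_1 = 175 (mod 361)
  r_2 = 3424 (mod 6859)
  r_3 = 85732 (mod 130321)
  r_4 = 1519263 (mod 2476099)
Final: r_4 = 1519263, and one checks f(r_4) ≡ 0 mod 19^5.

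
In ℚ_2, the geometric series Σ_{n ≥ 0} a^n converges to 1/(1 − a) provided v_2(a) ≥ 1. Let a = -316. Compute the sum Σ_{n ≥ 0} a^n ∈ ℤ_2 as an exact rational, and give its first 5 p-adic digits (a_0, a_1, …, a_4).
Σ a^n = 1/(1 − a) = 1/317;  first 5 digits = (1, 0, 1, 0, 1)

v_2(a) = 2 ≥ 1, so the series converges in ℤ_2 to 1/(1 − a) = 1/(1 − (-316)) = 1/317. Expand this rational in ℤ_2: compute digits iteratively via d_i = x_i mod 2, x_{i+1} = (x_i − d_i)/2. The first 5 digits are (1, 0, 1, 0, 1).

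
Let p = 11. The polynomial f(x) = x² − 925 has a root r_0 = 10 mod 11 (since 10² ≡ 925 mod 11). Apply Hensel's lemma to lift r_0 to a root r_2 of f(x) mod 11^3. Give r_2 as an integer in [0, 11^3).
r_2 = 1110 (mod 1331)

Hensel's recurrence: r_{i+1} = r_i − f(r_i)·(f′(r_i))^{-1} mod 11^{i+2}, with f′(x) = 2x. Iterate:
  r_0 = 10 (mod 11)
  r_1 = 21 (mod 121)
  r_2 = 1110 (mod 1331)
Final: r_2 = 1110, and one checks f(r_2) ≡ 0 mod 11^3.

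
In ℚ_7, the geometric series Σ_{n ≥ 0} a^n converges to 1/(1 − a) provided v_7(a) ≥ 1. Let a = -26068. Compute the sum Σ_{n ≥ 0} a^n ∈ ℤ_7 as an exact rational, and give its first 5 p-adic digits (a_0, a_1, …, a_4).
Σ a^n = 1/(1 − a) = 1/26069;  first 5 digits = (1, 0, 0, 1, 3)

v_7(a) = 3 ≥ 1, so the series converges in ℤ_7 to 1/(1 − a) = 1/(1 − (-26068)) = 1/26069. Expand this rational in ℤ_7: compute digits iteratively via d_i = x_i mod 7, x_{i+1} = (x_i − d_i)/7. The first 5 digits are (1, 0, 0, 1, 3).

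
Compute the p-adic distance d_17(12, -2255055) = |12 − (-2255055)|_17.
d_17(12, -2255055) = 1/83521

Step 1 — x − y = 12 − (-2255055) = 2255067. Step 2 — v_17(2255067) = 4 (factor: 2255067 = (17^4 · 27); the sign does not affect v_p). Step 3 — |x − y|_17 = 17^{-4} = 1/83521.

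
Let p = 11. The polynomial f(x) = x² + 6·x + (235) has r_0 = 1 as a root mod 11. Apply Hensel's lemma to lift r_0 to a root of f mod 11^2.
r_1 = 1 (mod 121)

Hensel: r_{i+1} = r_i − f(r_i)·(f′(r_i))^{-1} mod 11^{i+2}, f′(x) = 2x + 6. Iterate:
  r_0 = 1 (mod 11)
  r_1 = 1 (mod 121)
Final: r = 1 satisfies f(r) ≡ 0 mod 11^2.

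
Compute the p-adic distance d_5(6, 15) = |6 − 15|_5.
d_5(6, 15) = 1

Step 1 — x − y = 6 − 15 = -9. Step 2 — v_5(-9) = 0 (factor: -9 = −(5^0 · 9); the sign does not affect v_p). Step 3 — |x − y|_5 = 5^{0} = 1.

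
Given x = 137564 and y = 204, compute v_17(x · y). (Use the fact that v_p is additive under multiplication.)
v_17(28063056) = 4

v_p(x) = 3 (factor: 137564 = 17^3 · 28); v_p(y) = 1 (factor: 204 = 17^1 · 12). Additivity: v_p(xy) = v_p(x) + v_p(y) = 3 + 1 = 4. (Direct check: xy = 28063056 = 17^4 · (336).)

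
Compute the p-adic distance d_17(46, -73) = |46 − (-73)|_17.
d_17(46, -73) = 1/17

Step 1 — x − y = 46 − (-73) = 119. Step 2 — v_17(119) = 1 (factor: 119 = (17^1 · 7); the sign does not affect v_p). Step 3 — |x − y|_17 = 17^{-1} = 1/17.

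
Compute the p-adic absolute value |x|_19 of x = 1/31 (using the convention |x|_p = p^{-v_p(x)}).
|1/31|_19 = 1

Step 1 — compute v_19(x) by factoring powers of 19 out of the numerator and denominator: v_19(1/31) = 0. Step 2 — apply |x|_p = p^{-v_p(x)} = 19^{0} = 1.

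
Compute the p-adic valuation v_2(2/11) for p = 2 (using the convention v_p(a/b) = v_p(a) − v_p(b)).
v_2(2/11) = 1

Factor powers of 2 from the numerator and denominator of the reduced fraction: 2 = 2^1 · 1 and 11 = 2^0 · 11. Apply v_p(a/b) = v_p(a) − v_p(b): v_2(2/11) = 1 − 0 = 1.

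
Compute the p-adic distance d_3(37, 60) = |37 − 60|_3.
d_3(37, 60) = 1

Step 1 — x − y = 37 − 60 = -23. Step 2 — v_3(-23) = 0 (factor: -23 = −(3^0 · 23); the sign does not affect v_p). Step 3 — |x − y|_3 = 3^{0} = 1.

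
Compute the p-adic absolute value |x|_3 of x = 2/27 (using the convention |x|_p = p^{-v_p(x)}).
|2/27|_3 = 27

Step 1 — compute v_3(x) by factoring powers of 3 out of the numerator and denominator: v_3(2/27) = -3. Step 2 — apply |x|_p = p^{-v_p(x)} = 3^{3} = 27.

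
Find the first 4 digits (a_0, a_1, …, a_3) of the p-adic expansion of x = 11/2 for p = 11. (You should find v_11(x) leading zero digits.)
(a_0, …, a_3) = (0, 6, 5, 5)

v_11(11/2) = 1, so a_0 = ... = a_0 = 0. Factor out: x = 11^1 · u with u = 1/2 a unit in ℤ_11. Expand u iteratively via a_{v+i} = u_i mod 11, u_{i+1} = (u_i − a_{v+i})/11:
  u_0 = 1/2;  a_1 = 6;  u_1 = (u_0 − 6)/11 = -1/2
  u_1 = -1/2;  a_2 = 5;  u_2 = (u_1 − 5)/11 = -1/2
  u_2 = -1/2;  a_3 = 5;  u_3 = (u_2 − 5)/11 = -1/2
Digits: (0, 6, 5, 5).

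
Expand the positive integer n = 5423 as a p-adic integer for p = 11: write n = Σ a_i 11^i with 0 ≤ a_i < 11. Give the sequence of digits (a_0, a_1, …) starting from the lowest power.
(a_0, a_1, …) = (0, 9, 0, 4)

Repeated division by 11 gives the digits low-to-high: 5423 = 9·11^1 + 4·11^3. Digit sequence: (0, 9, 0, 4).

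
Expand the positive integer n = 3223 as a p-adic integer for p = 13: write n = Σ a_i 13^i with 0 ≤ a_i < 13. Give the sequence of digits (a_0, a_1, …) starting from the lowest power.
(a_0, a_1, …) = (12, 0, 6, 1)

Repeated division by 13 gives the digits low-to-high: 3223 = 12 + 6·13^2 + 1·13^3. Digit sequence: (12, 0, 6, 1).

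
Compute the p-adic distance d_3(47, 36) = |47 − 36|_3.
d_3(47, 36) = 1

Step 1 — x − y = 47 − 36 = 11. Step 2 — v_3(11) = 0 (factor: 11 = (3^0 · 11); the sign does not affect v_p). Step 3 — |x − y|_3 = 3^{0} = 1.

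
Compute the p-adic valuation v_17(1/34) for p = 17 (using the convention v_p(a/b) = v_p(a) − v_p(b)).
v_17(1/34) = -1

Factor powers of 17 from the numerator and denominator of the reduced fraction: 1 = 17^0 · 1 and 34 = 17^1 · 2. Apply v_p(a/b) = v_p(a) − v_p(b): v_17(1/34) = 0 − 1 = -1.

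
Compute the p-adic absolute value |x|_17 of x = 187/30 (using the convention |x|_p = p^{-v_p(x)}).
|187/30|_17 = 1/17

Step 1 — compute v_17(x) by factoring powers of 17 out of the numerator and denominator: v_17(187/30) = 1. Step 2 — apply |x|_p = p^{-v_p(x)} = 17^{-1} = 1/17.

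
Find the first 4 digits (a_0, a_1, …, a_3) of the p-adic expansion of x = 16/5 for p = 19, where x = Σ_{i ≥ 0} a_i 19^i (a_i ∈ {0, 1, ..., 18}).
(a_0, …, a_3) = (7, 15, 3, 15)

v_19(16/5) = 0 (numerator and denominator both coprime to 19), so x ∈ ℤ_19^×. Compute digits iteratively via a_i = x_i mod 19, x_{i+1} = (x_i − a_i)/19, with x_0 = x:
  x_0 = 16/5;  a_0 = 7;  x_1 = (x_0 − 7)/19 = -1/5
  x_1 = -1/5;  a_1 = 15;  x_2 = (x_1 − 15)/19 = -4/5
  x_2 = -4/5;  a_2 = 3;  x_3 = (x_2 − 3)/19 = -1/5
  x_3 = -1/5;  a_3 = 15;  x_4 = (x_3 − 15)/19 = -4/5
Digits: (7, 15, 3, 15).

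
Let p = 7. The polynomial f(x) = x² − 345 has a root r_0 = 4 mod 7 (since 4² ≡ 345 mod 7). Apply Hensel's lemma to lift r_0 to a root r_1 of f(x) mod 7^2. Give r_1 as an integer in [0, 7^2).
r_1 = 39 (mod 49)

Hensel's recurrence: r_{i+1} = r_i − f(r_i)·(f′(r_i))^{-1} mod 7^{i+2}, with f′(x) = 2x. Iterate:
  r_0 = 4 (mod 7)
  r_1 = 39 (mod 49)
Final: r_1 = 39, and one checks f(r_1) ≡ 0 mod 7^2.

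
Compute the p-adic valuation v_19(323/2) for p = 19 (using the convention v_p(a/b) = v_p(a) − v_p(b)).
v_19(323/2) = 1

Factor powers of 19 from the numerator and denominator of the reduced fraction: 323 = 19^1 · 17 and 2 = 19^0 · 2. Apply v_p(a/b) = v_p(a) − v_p(b): v_19(323/2) = 1 − 0 = 1.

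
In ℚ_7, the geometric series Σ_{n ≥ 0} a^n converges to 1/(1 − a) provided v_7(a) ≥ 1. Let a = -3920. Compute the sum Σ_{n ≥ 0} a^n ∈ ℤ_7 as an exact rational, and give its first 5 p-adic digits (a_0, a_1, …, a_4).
Σ a^n = 1/(1 − a) = 1/3921;  first 5 digits = (1, 0, 4, 2, 0)

v_7(a) = 2 ≥ 1, so the series converges in ℤ_7 to 1/(1 − a) = 1/(1 − (-3920)) = 1/3921. Expand this rational in ℤ_7: compute digits iteratively via d_i = x_i mod 7, x_{i+1} = (x_i − d_i)/7. The first 5 digits are (1, 0, 4, 2, 0).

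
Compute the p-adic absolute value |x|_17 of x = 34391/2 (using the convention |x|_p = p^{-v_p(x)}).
|34391/2|_17 = 1/4913

Step 1 — compute v_17(x) by factoring powers of 17 out of the numerator and denominator: v_17(34391/2) = 3. Step 2 — apply |x|_p = p^{-v_p(x)} = 17^{-3} = 1/4913.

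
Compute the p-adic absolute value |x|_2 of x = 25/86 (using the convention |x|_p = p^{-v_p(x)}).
|25/86|_2 = 2

Step 1 — compute v_2(x) by factoring powers of 2 out of the numerator and denominator: v_2(25/86) = -1. Step 2 — apply |x|_p = p^{-v_p(x)} = 2^{1} = 2.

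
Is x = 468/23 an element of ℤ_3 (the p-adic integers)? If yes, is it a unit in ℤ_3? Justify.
x ∈ ℤ_3 but not a unit; v_3(x) = 2 > 0

ℤ_3 = {x ∈ ℚ_3 : v_3(x) ≥ 0} and ℤ_3^× = {x ∈ ℤ_3 : v_3(x) = 0}. Here v_3(468/23) = v_3(num) − v_3(den) = 2; compare against these criteria.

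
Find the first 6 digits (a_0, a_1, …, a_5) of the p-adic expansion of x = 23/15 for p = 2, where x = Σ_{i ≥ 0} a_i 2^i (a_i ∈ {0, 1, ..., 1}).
(a_0, …, a_5) = (1, 0, 0, 1, 1, 1)

v_2(23/15) = 0 (numerator and denominator both coprime to 2), so x ∈ ℤ_2^×. Compute digits iteratively via a_i = x_i mod 2, x_{i+1} = (x_i − a_i)/2, with x_0 = x:
  x_0 = 23/15;  a_0 = 1;  x_1 = (x_0 − 1)/2 = 4/15
  x_1 = 4/15;  a_1 = 0;  x_2 = (x_1 − 0)/2 = 2/15
  x_2 = 2/15;  a_2 = 0;  x_3 = (x_2 − 0)/2 = 1/15
  x_3 = 1/15;  a_3 = 1;  x_4 = (x_3 − 1)/2 = -7/15
  x_4 = -7/15;  a_4 = 1;  x_5 = (x_4 − 1)/2 = -11/15
  x_5 = -11/15;  a_5 = 1;  x_6 = (x_5 − 1)/2 = -13/15
Digits: (1, 0, 0, 1, 1, 1).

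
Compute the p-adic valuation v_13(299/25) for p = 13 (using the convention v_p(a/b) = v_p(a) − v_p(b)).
v_13(299/25) = 1

Factor powers of 13 from the numerator and denominator of the reduced fraction: 299 = 13^1 · 23 and 25 = 13^0 · 25. Apply v_p(a/b) = v_p(a) − v_p(b): v_13(299/25) = 1 − 0 = 1.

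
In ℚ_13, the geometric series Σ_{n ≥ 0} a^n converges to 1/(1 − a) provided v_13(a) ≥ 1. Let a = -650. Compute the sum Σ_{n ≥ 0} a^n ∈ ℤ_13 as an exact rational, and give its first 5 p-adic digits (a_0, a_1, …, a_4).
Σ a^n = 1/(1 − a) = 1/651;  first 5 digits = (1, 2, 0, 5, 9)

v_13(a) = 1 ≥ 1, so the series converges in ℤ_13 to 1/(1 − a) = 1/(1 − (-650)) = 1/651. Expand this rational in ℤ_13: compute digits iteratively via d_i = x_i mod 13, x_{i+1} = (x_i − d_i)/13. The first 5 digits are (1, 2, 0, 5, 9).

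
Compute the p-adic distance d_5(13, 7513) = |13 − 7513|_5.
d_5(13, 7513) = 1/625

Step 1 — x − y = 13 − 7513 = -7500. Step 2 — v_5(-7500) = 4 (factor: -7500 = −(5^4 · 12); the sign does not affect v_p). Step 3 — |x − y|_5 = 5^{-4} = 1/625.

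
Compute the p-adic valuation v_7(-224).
v_7(-224) = 1

v_7(n) is the largest exponent k such that 7^k divides n. Factor out: -224 = -7^1 · 32. (Sign doesn't affect v_p.) So v_7(-224) = 1.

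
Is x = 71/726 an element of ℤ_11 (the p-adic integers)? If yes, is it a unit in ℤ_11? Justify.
x ∉ ℤ_11 (v_11(x) = -2 < 0)

ℤ_11 = {x ∈ ℚ_11 : v_11(x) ≥ 0} and ℤ_11^× = {x ∈ ℤ_11 : v_11(x) = 0}. Here v_11(71/726) = v_11(num) − v_11(den) = -2; compare against these criteria.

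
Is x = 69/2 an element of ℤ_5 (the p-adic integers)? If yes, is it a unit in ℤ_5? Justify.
x ∈ ℤ_5^× (unit); v_5(x) = 0

ℤ_5 = {x ∈ ℚ_5 : v_5(x) ≥ 0} and ℤ_5^× = {x ∈ ℤ_5 : v_5(x) = 0}. Here v_5(69/2) = v_5(num) − v_5(den) = 0; compare against these criteria.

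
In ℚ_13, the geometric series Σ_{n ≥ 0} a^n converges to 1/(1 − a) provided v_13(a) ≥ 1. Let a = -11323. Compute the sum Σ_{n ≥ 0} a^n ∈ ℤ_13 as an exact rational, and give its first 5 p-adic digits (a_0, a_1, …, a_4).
Σ a^n = 1/(1 − a) = 1/11324;  first 5 digits = (1, 0, 11, 7, 3)

v_13(a) = 2 ≥ 1, so the series converges in ℤ_13 to 1/(1 − a) = 1/(1 − (-11323)) = 1/11324. Expand this rational in ℤ_13: compute digits iteratively via d_i = x_i mod 13, x_{i+1} = (x_i − d_i)/13. The first 5 digits are (1, 0, 11, 7, 3).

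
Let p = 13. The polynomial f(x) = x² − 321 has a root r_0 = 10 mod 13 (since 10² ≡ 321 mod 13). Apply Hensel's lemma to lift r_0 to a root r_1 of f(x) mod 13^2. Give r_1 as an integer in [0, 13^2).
r_1 = 114 (mod 169)

Hensel's recurrence: r_{i+1} = r_i − f(r_i)·(f′(r_i))^{-1} mod 13^{i+2}, with f′(x) = 2x. Iterate:
  r_0 = 10 (mod 13)
  r_1 = 114 (mod 169)
Final: r_1 = 114, and one checks f(r_1) ≡ 0 mod 13^2.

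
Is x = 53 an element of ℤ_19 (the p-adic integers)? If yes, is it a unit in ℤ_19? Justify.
x ∈ ℤ_19^× (unit); v_19(x) = 0

ℤ_19 = {x ∈ ℚ_19 : v_19(x) ≥ 0} and ℤ_19^× = {x ∈ ℤ_19 : v_19(x) = 0}. Here v_19(53) = v_19(num) − v_19(den) = 0; compare against these criteria.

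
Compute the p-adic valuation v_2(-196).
v_2(-196) = 2

v_2(n) is the largest exponent k such that 2^k divides n. Factor out: -196 = -2^2 · 49. (Sign doesn't affect v_p.) So v_2(-196) = 2.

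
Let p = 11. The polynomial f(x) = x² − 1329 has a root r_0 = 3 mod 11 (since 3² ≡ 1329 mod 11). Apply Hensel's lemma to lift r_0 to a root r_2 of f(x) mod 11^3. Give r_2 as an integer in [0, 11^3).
r_2 = 586 (mod 1331)

Hensel's recurrence: r_{i+1} = r_i − f(r_i)·(f′(r_i))^{-1} mod 11^{i+2}, with f′(x) = 2x. Iterate:
  r_0 = 3 (mod 11)
  r_1 = 102 (mod 121)
  r_2 = 586 (mod 1331)
Final: r_2 = 586, and one checks f(r_2) ≡ 0 mod 11^3.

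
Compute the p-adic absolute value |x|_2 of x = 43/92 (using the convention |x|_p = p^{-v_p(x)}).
|43/92|_2 = 4

Step 1 — compute v_2(x) by factoring powers of 2 out of the numerator and denominator: v_2(43/92) = -2. Step 2 — apply |x|_p = p^{-v_p(x)} = 2^{2} = 4.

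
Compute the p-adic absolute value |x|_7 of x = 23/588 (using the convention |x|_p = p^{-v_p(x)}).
|23/588|_7 = 49

Step 1 — compute v_7(x) by factoring powers of 7 out of the numerator and denominator: v_7(23/588) = -2. Step 2 — apply |x|_p = p^{-v_p(x)} = 7^{2} = 49.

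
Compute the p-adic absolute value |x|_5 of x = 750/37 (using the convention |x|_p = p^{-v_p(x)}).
|750/37|_5 = 1/125

Step 1 — compute v_5(x) by factoring powers of 5 out of the numerator and denominator: v_5(750/37) = 3. Step 2 — apply |x|_p = p^{-v_p(x)} = 5^{-3} = 1/125.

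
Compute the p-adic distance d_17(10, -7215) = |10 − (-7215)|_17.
d_17(10, -7215) = 1/289

Step 1 — x − y = 10 − (-7215) = 7225. Step 2 — v_17(7225) = 2 (factor: 7225 = (17^2 · 25); the sign does not affect v_p). Step 3 — |x − y|_17 = 17^{-2} = 1/289.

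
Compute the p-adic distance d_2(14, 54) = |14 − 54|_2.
d_2(14, 54) = 1/8

Step 1 — x − y = 14 − 54 = -40. Step 2 — v_2(-40) = 3 (factor: -40 = −(2^3 · 5); the sign does not affect v_p). Step 3 — |x − y|_2 = 2^{-3} = 1/8.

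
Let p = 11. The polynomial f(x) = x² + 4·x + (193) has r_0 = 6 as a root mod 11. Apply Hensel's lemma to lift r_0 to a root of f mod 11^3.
r_2 = 875 (mod 1331)

Hensel: r_{i+1} = r_i − f(r_i)·(f′(r_i))^{-1} mod 11^{i+2}, f′(x) = 2x + 4. Iterate:
  r_0 = 6 (mod 11)
  r_1 = 28 (mod 121)
  r_2 = 875 (mod 1331)
Final: r = 875 satisfies f(r) ≡ 0 mod 11^3.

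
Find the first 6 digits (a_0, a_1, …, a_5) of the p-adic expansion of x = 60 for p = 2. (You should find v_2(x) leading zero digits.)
(a_0, …, a_5) = (0, 0, 1, 1, 1, 1)

v_2(60) = 2, so a_0 = ... = a_1 = 0. Factor out: x = 2^2 · u with u = 15 a unit in ℤ_2. Expand u iteratively via a_{v+i} = u_i mod 2, u_{i+1} = (u_i − a_{v+i})/2:
  u_0 = 15;  a_2 = 1;  u_1 = (u_0 − 1)/2 = 7
  u_1 = 7;  a_3 = 1;  u_2 = (u_1 − 1)/2 = 3
  u_2 = 3;  a_4 = 1;  u_3 = (u_2 − 1)/2 = 1
  u_3 = 1;  a_5 = 1;  u_4 = (u_3 − 1)/2 = 0
Digits: (0, 0, 1, 1, 1, 1).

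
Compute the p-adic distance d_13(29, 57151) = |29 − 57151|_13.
d_13(29, 57151) = 1/28561

Step 1 — x − y = 29 − 57151 = -57122. Step 2 — v_13(-57122) = 4 (factor: -57122 = −(13^4 · 2); the sign does not affect v_p). Step 3 — |x − y|_13 = 13^{-4} = 1/28561.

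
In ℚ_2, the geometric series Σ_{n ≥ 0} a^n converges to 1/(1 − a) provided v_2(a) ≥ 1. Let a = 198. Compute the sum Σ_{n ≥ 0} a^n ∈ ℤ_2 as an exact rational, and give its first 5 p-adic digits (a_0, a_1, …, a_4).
Σ a^n = 1/(1 − a) = -1/197;  first 5 digits = (1, 1, 0, 0, 1)

v_2(a) = 1 ≥ 1, so the series converges in ℤ_2 to 1/(1 − a) = 1/(1 − 198) = -1/197. Expand this rational in ℤ_2: compute digits iteratively via d_i = x_i mod 2, x_{i+1} = (x_i − d_i)/2. The first 5 digits are (1, 1, 0, 0, 1).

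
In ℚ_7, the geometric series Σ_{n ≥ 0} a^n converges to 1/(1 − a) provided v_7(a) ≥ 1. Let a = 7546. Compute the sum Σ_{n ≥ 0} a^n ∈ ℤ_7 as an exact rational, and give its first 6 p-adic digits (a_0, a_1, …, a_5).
Σ a^n = 1/(1 − a) = -1/7545;  first 6 digits = (1, 0, 0, 1, 3, 0)

v_7(a) = 3 ≥ 1, so the series converges in ℤ_7 to 1/(1 − a) = 1/(1 − 7546) = -1/7545. Expand this rational in ℤ_7: compute digits iteratively via d_i = x_i mod 7, x_{i+1} = (x_i − d_i)/7. The first 6 digits are (1, 0, 0, 1, 3, 0).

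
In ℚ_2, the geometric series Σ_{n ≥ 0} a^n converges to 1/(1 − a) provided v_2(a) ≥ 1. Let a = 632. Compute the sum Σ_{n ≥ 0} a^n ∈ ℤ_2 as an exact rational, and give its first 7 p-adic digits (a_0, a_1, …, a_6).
Σ a^n = 1/(1 − a) = -1/631;  first 7 digits = (1, 0, 0, 1, 1, 1, 0)

v_2(a) = 3 ≥ 1, so the series converges in ℤ_2 to 1/(1 − a) = 1/(1 − 632) = -1/631. Expand this rational in ℤ_2: compute digits iteratively via d_i = x_i mod 2, x_{i+1} = (x_i − d_i)/2. The first 7 digits are (1, 0, 0, 1, 1, 1, 0).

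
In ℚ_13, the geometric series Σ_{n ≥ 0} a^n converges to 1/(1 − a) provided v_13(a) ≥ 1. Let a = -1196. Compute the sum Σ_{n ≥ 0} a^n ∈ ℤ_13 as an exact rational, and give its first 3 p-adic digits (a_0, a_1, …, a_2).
Σ a^n = 1/(1 − a) = 1/1197;  first 3 digits = (1, 12, 6)

v_13(a) = 1 ≥ 1, so the series converges in ℤ_13 to 1/(1 − a) = 1/(1 − (-1196)) = 1/1197. Expand this rational in ℤ_13: compute digits iteratively via d_i = x_i mod 13, x_{i+1} = (x_i − d_i)/13. The first 3 digits are (1, 12, 6).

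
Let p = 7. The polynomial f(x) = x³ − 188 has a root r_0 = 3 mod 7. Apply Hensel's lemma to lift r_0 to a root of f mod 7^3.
r_2 = 185 (mod 343)

Hensel: r_{i+1} = r_i − f(r_i)/f′(r_i) mod 7^{i+2}, where f′(x) = 3x². Iterate:
  r_0 = 3 (mod 7)
  r_1 = 38 (mod 49)
  r_2 = 185 (mod 343)
Final: r = 185 with f(r) ≡ 0 mod 7^3.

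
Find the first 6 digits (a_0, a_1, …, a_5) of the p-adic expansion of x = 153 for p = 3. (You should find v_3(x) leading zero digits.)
(a_0, …, a_5) = (0, 0, 2, 2, 1, 0)

v_3(153) = 2, so a_0 = ... = a_1 = 0. Factor out: x = 3^2 · u with u = 17 a unit in ℤ_3. Expand u iteratively via a_{v+i} = u_i mod 3, u_{i+1} = (u_i − a_{v+i})/3:
  u_0 = 17;  a_2 = 2;  u_1 = (u_0 − 2)/3 = 5
  u_1 = 5;  a_3 = 2;  u_2 = (u_1 − 2)/3 = 1
  u_2 = 1;  a_4 = 1;  u_3 = (u_2 − 1)/3 = 0
  u_3 = 0;  a_5 = 0;  u_4 = (u_3 − 0)/3 = 0
Digits: (0, 0, 2, 2, 1, 0).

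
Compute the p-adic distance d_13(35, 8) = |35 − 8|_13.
d_13(35, 8) = 1

Step 1 — x − y = 35 − 8 = 27. Step 2 — v_13(27) = 0 (factor: 27 = (13^0 · 27); the sign does not affect v_p). Step 3 — |x − y|_13 = 13^{0} = 1.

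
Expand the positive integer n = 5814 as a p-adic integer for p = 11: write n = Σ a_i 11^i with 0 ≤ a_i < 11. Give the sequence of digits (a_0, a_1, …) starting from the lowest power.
(a_0, a_1, …) = (6, 0, 4, 4)

Repeated division by 11 gives the digits low-to-high: 5814 = 6 + 4·11^2 + 4·11^3. Digit sequence: (6, 0, 4, 4).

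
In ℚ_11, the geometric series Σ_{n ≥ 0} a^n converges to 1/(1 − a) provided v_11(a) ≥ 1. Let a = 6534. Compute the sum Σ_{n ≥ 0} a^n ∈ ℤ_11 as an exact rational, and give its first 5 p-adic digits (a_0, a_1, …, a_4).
Σ a^n = 1/(1 − a) = -1/6533;  first 5 digits = (1, 0, 10, 4, 1)

v_11(a) = 2 ≥ 1, so the series converges in ℤ_11 to 1/(1 − a) = 1/(1 − 6534) = -1/6533. Expand this rational in ℤ_11: compute digits iteratively via d_i = x_i mod 11, x_{i+1} = (x_i − d_i)/11. The first 5 digits are (1, 0, 10, 4, 1).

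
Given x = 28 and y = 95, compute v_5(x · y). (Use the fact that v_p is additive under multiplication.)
v_5(2660) = 1

v_p(x) = 0 (factor: 28 = 5^0 · 28); v_p(y) = 1 (factor: 95 = 5^1 · 19). Additivity: v_p(xy) = v_p(x) + v_p(y) = 0 + 1 = 1. (Direct check: xy = 2660 = 5^1 · (532).)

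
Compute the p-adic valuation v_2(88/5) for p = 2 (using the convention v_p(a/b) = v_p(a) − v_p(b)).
v_2(88/5) = 3

Factor powers of 2 from the numerator and denominator of the reduced fraction: 88 = 2^3 · 11 and 5 = 2^0 · 5. Apply v_p(a/b) = v_p(a) − v_p(b): v_2(88/5) = 3 − 0 = 3.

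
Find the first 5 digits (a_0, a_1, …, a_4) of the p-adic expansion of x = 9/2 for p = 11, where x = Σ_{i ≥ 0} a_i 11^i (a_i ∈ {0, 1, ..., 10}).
(a_0, …, a_4) = (10, 5, 5, 5, 5)

v_11(9/2) = 0 (numerator and denominator both coprime to 11), so x ∈ ℤ_11^×. Compute digits iteratively via a_i = x_i mod 11, x_{i+1} = (x_i − a_i)/11, with x_0 = x:
  x_0 = 9/2;  a_0 = 10;  x_1 = (x_0 − 10)/11 = -1/2
  x_1 = -1/2;  a_1 = 5;  x_2 = (x_1 − 5)/11 = -1/2
  x_2 = -1/2;  a_2 = 5;  x_3 = (x_2 − 5)/11 = -1/2
  x_3 = -1/2;  a_3 = 5;  x_4 = (x_3 − 5)/11 = -1/2
  x_4 = -1/2;  a_4 = 5;  x_5 = (x_4 − 5)/11 = -1/2
Digits: (10, 5, 5, 5, 5).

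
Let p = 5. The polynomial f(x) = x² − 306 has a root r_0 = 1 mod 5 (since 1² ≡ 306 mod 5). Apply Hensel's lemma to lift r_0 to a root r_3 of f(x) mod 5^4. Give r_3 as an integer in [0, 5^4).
r_3 = 291 (mod 625)

Hensel's recurrence: r_{i+1} = r_i − f(r_i)·(f′(r_i))^{-1} mod 5^{i+2}, with f′(x) = 2x. Iterate:
  r_0 = 1 (mod 5)
  r_1 = 16 (mod 25)
  r_2 = 41 (mod 125)
  r_3 = 291 (mod 625)
Final: r_3 = 291, and one checks f(r_3) ≡ 0 mod 5^4.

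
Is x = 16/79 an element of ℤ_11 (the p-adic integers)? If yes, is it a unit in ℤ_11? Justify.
x ∈ ℤ_11^× (unit); v_11(x) = 0

ℤ_11 = {x ∈ ℚ_11 : v_11(x) ≥ 0} and ℤ_11^× = {x ∈ ℤ_11 : v_11(x) = 0}. Here v_11(16/79) = v_11(num) − v_11(den) = 0; compare against these criteria.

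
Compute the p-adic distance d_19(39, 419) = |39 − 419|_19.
d_19(39, 419) = 1/19

Step 1 — x − y = 39 − 419 = -380. Step 2 — v_19(-380) = 1 (factor: -380 = −(19^1 · 20); the sign does not affect v_p). Step 3 — |x − y|_19 = 19^{-1} = 1/19.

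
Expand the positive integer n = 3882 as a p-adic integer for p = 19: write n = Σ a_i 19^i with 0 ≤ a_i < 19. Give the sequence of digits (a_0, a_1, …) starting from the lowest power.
(a_0, a_1, …) = (6, 14, 10)

Repeated division by 19 gives the digits low-to-high: 3882 = 6 + 14·19^1 + 10·19^2. Digit sequence: (6, 14, 10).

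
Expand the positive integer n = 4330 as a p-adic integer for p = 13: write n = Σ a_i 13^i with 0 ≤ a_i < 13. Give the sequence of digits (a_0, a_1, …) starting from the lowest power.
(a_0, a_1, …) = (1, 8, 12, 1)

Repeated division by 13 gives the digits low-to-high: 4330 = 1 + 8·13^1 + 12·13^2 + 1·13^3. Digit sequence: (1, 8, 12, 1).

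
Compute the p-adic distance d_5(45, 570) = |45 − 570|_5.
d_5(45, 570) = 1/25

Step 1 — x − y = 45 − 570 = -525. Step 2 — v_5(-525) = 2 (factor: -525 = −(5^2 · 21); the sign does not affect v_p). Step 3 — |x − y|_5 = 5^{-2} = 1/25.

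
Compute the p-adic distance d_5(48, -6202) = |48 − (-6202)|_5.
d_5(48, -6202) = 1/3125

Step 1 — x − y = 48 − (-6202) = 6250. Step 2 — v_5(6250) = 5 (factor: 6250 = (5^5 · 2); the sign does not affect v_p). Step 3 — |x − y|_5 = 5^{-5} = 1/3125.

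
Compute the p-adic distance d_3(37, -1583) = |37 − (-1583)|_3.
d_3(37, -1583) = 1/81

Step 1 — x − y = 37 − (-1583) = 1620. Step 2 — v_3(1620) = 4 (factor: 1620 = (3^4 · 20); the sign does not affect v_p). Step 3 — |x − y|_3 = 3^{-4} = 1/81.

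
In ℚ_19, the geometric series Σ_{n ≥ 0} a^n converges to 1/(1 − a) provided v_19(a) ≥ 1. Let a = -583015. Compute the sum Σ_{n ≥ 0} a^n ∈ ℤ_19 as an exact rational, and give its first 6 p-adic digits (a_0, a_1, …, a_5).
Σ a^n = 1/(1 − a) = 1/583016;  first 6 digits = (1, 0, 0, 10, 14, 18)

v_19(a) = 3 ≥ 1, so the series converges in ℤ_19 to 1/(1 − a) = 1/(1 − (-583015)) = 1/583016. Expand this rational in ℤ_19: compute digits iteratively via d_i = x_i mod 19, x_{i+1} = (x_i − d_i)/19. The first 6 digits are (1, 0, 0, 10, 14, 18).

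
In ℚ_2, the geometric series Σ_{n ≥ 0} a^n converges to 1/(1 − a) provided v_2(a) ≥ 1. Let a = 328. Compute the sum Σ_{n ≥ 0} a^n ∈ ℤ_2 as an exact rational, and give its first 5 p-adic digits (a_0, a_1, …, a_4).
Σ a^n = 1/(1 − a) = -1/327;  first 5 digits = (1, 0, 0, 1, 0)

v_2(a) = 3 ≥ 1, so the series converges in ℤ_2 to 1/(1 − a) = 1/(1 − 328) = -1/327. Expand this rational in ℤ_2: compute digits iteratively via d_i = x_i mod 2, x_{i+1} = (x_i − d_i)/2. The first 5 digits are (1, 0, 0, 1, 0).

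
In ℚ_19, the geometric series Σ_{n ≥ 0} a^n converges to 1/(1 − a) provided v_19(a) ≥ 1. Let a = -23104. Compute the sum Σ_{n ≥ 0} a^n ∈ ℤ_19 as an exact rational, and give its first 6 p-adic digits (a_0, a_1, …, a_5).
Σ a^n = 1/(1 − a) = 1/23105;  first 6 digits = (1, 0, 12, 15, 10, 6)

v_19(a) = 2 ≥ 1, so the series converges in ℤ_19 to 1/(1 − a) = 1/(1 − (-23104)) = 1/23105. Expand this rational in ℤ_19: compute digits iteratively via d_i = x_i mod 19, x_{i+1} = (x_i − d_i)/19. The first 6 digits are (1, 0, 12, 15, 10, 6).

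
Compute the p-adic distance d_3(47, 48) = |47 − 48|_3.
d_3(47, 48) = 1

Step 1 — x − y = 47 − 48 = -1. Step 2 — v_3(-1) = 0 (factor: -1 = −(3^0 · 1); the sign does not affect v_p). Step 3 — |x − y|_3 = 3^{0} = 1.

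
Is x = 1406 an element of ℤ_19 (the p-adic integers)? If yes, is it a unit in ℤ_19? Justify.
x ∈ ℤ_19 but not a unit; v_19(x) = 1 > 0

ℤ_19 = {x ∈ ℚ_19 : v_19(x) ≥ 0} and ℤ_19^× = {x ∈ ℤ_19 : v_19(x) = 0}. Here v_19(1406) = v_19(num) − v_19(den) = 1; compare against these criteria.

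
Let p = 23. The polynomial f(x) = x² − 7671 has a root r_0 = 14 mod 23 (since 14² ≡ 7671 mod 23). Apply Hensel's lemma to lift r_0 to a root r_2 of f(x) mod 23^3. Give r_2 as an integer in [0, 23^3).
r_2 = 9973 (mod 12167)

Hensel's recurrence: r_{i+1} = r_i − f(r_i)·(f′(r_i))^{-1} mod 23^{i+2}, with f′(x) = 2x. Iterate:
  r_0 = 14 (mod 23)
  r_1 = 451 (mod 529)
  r_2 = 9973 (mod 12167)
Final: r_2 = 9973, and one checks f(r_2) ≡ 0 mod 23^3.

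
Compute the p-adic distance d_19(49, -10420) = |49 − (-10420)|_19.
d_19(49, -10420) = 1/361

Step 1 — x − y = 49 − (-10420) = 10469. Step 2 — v_19(10469) = 2 (factor: 10469 = (19^2 · 29); the sign does not affect v_p). Step 3 — |x − y|_19 = 19^{-2} = 1/361.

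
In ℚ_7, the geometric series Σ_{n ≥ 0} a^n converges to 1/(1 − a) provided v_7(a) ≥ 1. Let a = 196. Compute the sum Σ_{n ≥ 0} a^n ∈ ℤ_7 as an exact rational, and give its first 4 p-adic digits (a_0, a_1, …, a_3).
Σ a^n = 1/(1 − a) = -1/195;  first 4 digits = (1, 0, 4, 0)

v_7(a) = 2 ≥ 1, so the series converges in ℤ_7 to 1/(1 − a) = 1/(1 − 196) = -1/195. Expand this rational in ℤ_7: compute digits iteratively via d_i = x_i mod 7, x_{i+1} = (x_i − d_i)/7. The first 4 digits are (1, 0, 4, 0).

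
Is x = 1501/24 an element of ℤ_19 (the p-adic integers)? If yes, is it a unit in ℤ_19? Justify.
x ∈ ℤ_19 but not a unit; v_19(x) = 1 > 0

ℤ_19 = {x ∈ ℚ_19 : v_19(x) ≥ 0} and ℤ_19^× = {x ∈ ℤ_19 : v_19(x) = 0}. Here v_19(1501/24) = v_19(num) − v_19(den) = 1; compare against these criteria.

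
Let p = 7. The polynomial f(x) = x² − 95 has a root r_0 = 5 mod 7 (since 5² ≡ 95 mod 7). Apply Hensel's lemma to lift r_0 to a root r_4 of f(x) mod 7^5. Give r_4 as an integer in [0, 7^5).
r_4 = 7313 (mod 16807)

Hensel's recurrence: r_{i+1} = r_i − f(r_i)·(f′(r_i))^{-1} mod 7^{i+2}, with f′(x) = 2x. Iterate:
  r_0 = 5 (mod 7)
  r_1 = 12 (mod 49)
  r_2 = 110 (mod 343)
  r_3 = 110 (mod 2401)
  r_4 = 7313 (mod 16807)
Final: r_4 = 7313, and one checks f(r_4) ≡ 0 mod 7^5.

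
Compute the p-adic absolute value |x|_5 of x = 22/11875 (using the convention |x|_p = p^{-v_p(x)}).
|22/11875|_5 = 625

Step 1 — compute v_5(x) by factoring powers of 5 out of the numerator and denominator: v_5(22/11875) = -4. Step 2 — apply |x|_p = p^{-v_p(x)} = 5^{4} = 625.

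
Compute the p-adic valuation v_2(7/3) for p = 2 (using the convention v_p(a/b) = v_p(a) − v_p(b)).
v_2(7/3) = 0

Factor powers of 2 from the numerator and denominator of the reduced fraction: 7 = 2^0 · 7 and 3 = 2^0 · 3. Apply v_p(a/b) = v_p(a) − v_p(b): v_2(7/3) = 0 − 0 = 0.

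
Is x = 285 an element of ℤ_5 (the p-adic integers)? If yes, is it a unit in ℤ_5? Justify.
x ∈ ℤ_5 but not a unit; v_5(x) = 1 > 0

ℤ_5 = {x ∈ ℚ_5 : v_5(x) ≥ 0} and ℤ_5^× = {x ∈ ℤ_5 : v_5(x) = 0}. Here v_5(285) = v_5(num) − v_5(den) = 1; compare against these criteria.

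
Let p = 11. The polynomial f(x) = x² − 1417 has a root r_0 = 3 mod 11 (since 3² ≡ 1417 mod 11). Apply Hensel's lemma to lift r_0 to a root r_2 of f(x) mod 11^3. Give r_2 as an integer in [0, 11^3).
r_2 = 278 (mod 1331)

Hensel's recurrence: r_{i+1} = r_i − f(r_i)·(f′(r_i))^{-1} mod 11^{i+2}, with f′(x) = 2x. Iterate:
  r_0 = 3 (mod 11)
  r_1 = 36 (mod 121)
  r_2 = 278 (mod 1331)
Final: r_2 = 278, and one checks f(r_2) ≡ 0 mod 11^3.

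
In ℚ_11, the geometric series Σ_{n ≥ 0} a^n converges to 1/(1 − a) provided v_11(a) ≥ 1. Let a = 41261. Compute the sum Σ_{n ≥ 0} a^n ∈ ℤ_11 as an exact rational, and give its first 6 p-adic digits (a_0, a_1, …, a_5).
Σ a^n = 1/(1 − a) = -1/41260;  first 6 digits = (1, 0, 0, 9, 2, 0)

v_11(a) = 3 ≥ 1, so the series converges in ℤ_11 to 1/(1 − a) = 1/(1 − 41261) = -1/41260. Expand this rational in ℤ_11: compute digits iteratively via d_i = x_i mod 11, x_{i+1} = (x_i − d_i)/11. The first 6 digits are (1, 0, 0, 9, 2, 0).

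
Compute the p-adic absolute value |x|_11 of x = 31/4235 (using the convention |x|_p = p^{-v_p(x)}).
|31/4235|_11 = 121

Step 1 — compute v_11(x) by factoring powers of 11 out of the numerator and denominator: v_11(31/4235) = -2. Step 2 — apply |x|_p = p^{-v_p(x)} = 11^{2} = 121.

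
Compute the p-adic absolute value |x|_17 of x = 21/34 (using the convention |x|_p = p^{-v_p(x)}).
|21/34|_17 = 17

Step 1 — compute v_17(x) by factoring powers of 17 out of the numerator and denominator: v_17(21/34) = -1. Step 2 — apply |x|_p = p^{-v_p(x)} = 17^{1} = 17.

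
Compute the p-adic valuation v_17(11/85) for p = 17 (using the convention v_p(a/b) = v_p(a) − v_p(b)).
v_17(11/85) = -1

Factor powers of 17 from the numerator and denominator of the reduced fraction: 11 = 17^0 · 11 and 85 = 17^1 · 5. Apply v_p(a/b) = v_p(a) − v_p(b): v_17(11/85) = 0 − 1 = -1.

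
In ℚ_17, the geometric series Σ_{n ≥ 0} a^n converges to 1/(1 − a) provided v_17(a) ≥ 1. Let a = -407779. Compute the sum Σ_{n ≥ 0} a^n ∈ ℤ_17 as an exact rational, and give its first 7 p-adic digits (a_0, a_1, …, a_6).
Σ a^n = 1/(1 − a) = 1/407780;  first 7 digits = (1, 0, 0, 2, 12, 16, 3)

v_17(a) = 3 ≥ 1, so the series converges in ℤ_17 to 1/(1 − a) = 1/(1 − (-407779)) = 1/407780. Expand this rational in ℤ_17: compute digits iteratively via d_i = x_i mod 17, x_{i+1} = (x_i − d_i)/17. The first 7 digits are (1, 0, 0, 2, 12, 16, 3).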